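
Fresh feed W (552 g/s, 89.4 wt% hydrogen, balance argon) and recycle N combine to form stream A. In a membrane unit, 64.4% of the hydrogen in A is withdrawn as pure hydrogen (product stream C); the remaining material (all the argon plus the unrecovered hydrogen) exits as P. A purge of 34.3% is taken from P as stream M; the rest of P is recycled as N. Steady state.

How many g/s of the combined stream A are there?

argon enters only via W and leaves only via the purge: 552×0.106 = 0.343×(argon in P), and the membrane unit passes all argon, so argon in A = argon in P = 170.59 g/s.
hydrogen in A: m_A = 552×0.894 + (1−0.343)·(1−0.644)·m_A, so m_A = 493.49/0.7661 = 644.15 g/s.
A = 644.15 + 170.59 = 814.74 g/s.

814.7 g/s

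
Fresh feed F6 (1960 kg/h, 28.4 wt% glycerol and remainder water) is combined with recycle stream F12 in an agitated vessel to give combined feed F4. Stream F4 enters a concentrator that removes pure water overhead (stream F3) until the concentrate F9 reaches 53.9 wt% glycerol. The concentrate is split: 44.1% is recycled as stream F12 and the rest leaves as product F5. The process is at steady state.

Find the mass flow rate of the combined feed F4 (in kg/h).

Overall glycerol balance (none leaves overhead): glycerol in fresh feed = glycerol in product, i.e. 1960×0.284 = (1−0.441)·F9·0.539.
F9 = 556.64/(0.539×0.559) = 1847.5 kg/h.
Recycle F12 = 0.441×1847.5 = 814.73 kg/h.
Combined feed F4 = 1960 + 814.73 = 2774.7 kg/h.

2775 kg/h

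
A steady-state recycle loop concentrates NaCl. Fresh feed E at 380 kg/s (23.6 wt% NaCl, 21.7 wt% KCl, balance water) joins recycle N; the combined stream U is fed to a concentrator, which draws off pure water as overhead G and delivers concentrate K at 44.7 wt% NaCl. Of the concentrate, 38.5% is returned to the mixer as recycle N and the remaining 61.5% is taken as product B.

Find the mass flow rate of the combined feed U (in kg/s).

505.6 kg/s

Overall NaCl balance (none leaves overhead): NaCl in fresh feed = NaCl in product, i.e. 380×0.236 = (1−0.385)·K·0.447.
K = 89.68/(0.447×0.615) = 326.22 kg/s.
Recycle N = 0.385×326.22 = 125.6 kg/s.
Combined feed U = 380 + 125.6 = 505.6 kg/s.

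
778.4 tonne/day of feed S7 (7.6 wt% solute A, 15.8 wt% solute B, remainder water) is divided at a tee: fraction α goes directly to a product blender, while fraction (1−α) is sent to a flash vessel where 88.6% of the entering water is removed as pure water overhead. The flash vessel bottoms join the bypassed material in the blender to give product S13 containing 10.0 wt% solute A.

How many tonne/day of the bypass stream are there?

503.1 tonne/day

All 778.4×0.076 = 59.158 tonne/day of solute A reaches S13, so S13 = 59.158/0.100 = 591.58 tonne/day and vapour = 186.82 tonne/day.
The evaporator receives (1−α)·778.4 of feed at 0.766 water and removes 0.886 of that water:
0.886×0.766×(1−α)×778.4 = 186.82
(1−α) = 186.82/528.28 = 0.3536;  α = 0.6464.
Bypass flow = 0.6464×778.4 = 503.13 tonne/day.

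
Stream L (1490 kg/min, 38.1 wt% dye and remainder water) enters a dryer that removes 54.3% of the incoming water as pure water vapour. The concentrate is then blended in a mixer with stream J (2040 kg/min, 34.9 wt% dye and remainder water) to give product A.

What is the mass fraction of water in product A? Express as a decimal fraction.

0.578

Vapour removed = 0.543×0.619×1490 = 500.81 kg/min; concentrate = 989.19 kg/min.
water reaching the mixer = 421.5 (from concentrate) + 2040×0.651 = 1749.5 kg/min.
Product flow = 989.19 + 2040 = 3029.2 kg/min; water fraction = 0.578.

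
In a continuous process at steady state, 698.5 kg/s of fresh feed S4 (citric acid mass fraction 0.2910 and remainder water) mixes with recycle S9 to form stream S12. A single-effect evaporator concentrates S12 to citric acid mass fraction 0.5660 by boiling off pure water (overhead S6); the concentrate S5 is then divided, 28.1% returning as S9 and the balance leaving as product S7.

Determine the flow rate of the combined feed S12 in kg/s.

838.9 kg/s

Overall citric acid balance (none leaves overhead): citric acid in fresh feed = citric acid in product, i.e. 698.5×0.291 = (1−0.281)·S5·0.566.
S5 = 203.26/(0.566×0.719) = 499.48 kg/s.
Recycle S9 = 0.281×499.48 = 140.35 kg/s.
Combined feed S12 = 698.5 + 140.35 = 838.85 kg/s.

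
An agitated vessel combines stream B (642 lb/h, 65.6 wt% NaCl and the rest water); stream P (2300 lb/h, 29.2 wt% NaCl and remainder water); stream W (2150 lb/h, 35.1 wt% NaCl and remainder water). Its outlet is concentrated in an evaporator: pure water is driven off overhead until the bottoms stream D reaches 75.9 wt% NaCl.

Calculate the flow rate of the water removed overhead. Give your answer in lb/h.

2658 lb/h

NaCl entering = 642×0.656 + 2300×0.292 + 2150×0.351 = 1847.4 lb/h.
All NaCl reports to D, so D = 1847.4/0.759 = 2434 lb/h.
Total feed = 5092 lb/h; overhead = 5092 − 2434 = 2658 lb/h.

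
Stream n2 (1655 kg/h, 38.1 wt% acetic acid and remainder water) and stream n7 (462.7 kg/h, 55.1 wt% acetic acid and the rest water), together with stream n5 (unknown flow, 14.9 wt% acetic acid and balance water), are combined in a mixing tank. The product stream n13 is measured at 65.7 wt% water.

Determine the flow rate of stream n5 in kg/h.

820.3 kg/h

Let n5 be the unknown flow. Total out = 2117.7 + n5.
water balance: 1232.2 + 0.851·n5 = 0.657·(2117.7 + n5)
(0.851 − 0.657)·n5 = 0.657×2117.7 − 1232.2 = 159.13
n5 = 159.13 / 0.194 = 820.27 kg/h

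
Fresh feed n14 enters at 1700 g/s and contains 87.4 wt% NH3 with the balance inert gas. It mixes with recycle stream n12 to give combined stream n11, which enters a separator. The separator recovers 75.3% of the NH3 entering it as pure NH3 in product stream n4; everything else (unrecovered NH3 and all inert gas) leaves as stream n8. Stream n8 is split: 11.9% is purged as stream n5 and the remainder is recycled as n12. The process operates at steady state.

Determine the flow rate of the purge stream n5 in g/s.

270 g/s

inert gas enters only via n14 and leaves only via the purge: 1700×0.126 = 0.119×(inert gas in n8), and the separator passes all inert gas, so inert gas in n11 = inert gas in n8 = 1800 g/s.
NH3 in n11: m_A = 1700×0.874 + (1−0.119)·(1−0.753)·m_A, so m_A = 1485.8/0.7824 = 1899 g/s.
n8 = (1−0.753)×1899 + 1800 = 2269.1 g/s.
Purge n5 = 0.119×2269.1 = 270.02 g/s.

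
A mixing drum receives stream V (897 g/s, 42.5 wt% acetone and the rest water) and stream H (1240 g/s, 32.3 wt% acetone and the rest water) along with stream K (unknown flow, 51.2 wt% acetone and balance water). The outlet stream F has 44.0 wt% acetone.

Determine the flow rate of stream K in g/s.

Let K be the unknown flow. Total out = 2137 + K.
acetone balance: 781.75 + 0.512·K = 0.440·(2137 + K)
(0.512 − 0.440)·K = 0.440×2137 − 781.75 = 158.53
K = 158.53 / 0.072 = 2201.9 g/s

2202 g/s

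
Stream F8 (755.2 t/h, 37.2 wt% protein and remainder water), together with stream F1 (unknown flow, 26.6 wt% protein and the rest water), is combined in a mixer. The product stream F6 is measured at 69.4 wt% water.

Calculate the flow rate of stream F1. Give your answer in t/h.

1246 t/h

Let F1 be the unknown flow. Total out = 755.2 + F1.
water balance: 474.27 + 0.734·F1 = 0.694·(755.2 + F1)
(0.734 − 0.694)·F1 = 0.694×755.2 − 474.27 = 49.843
F1 = 49.843 / 0.040 = 1246.1 t/h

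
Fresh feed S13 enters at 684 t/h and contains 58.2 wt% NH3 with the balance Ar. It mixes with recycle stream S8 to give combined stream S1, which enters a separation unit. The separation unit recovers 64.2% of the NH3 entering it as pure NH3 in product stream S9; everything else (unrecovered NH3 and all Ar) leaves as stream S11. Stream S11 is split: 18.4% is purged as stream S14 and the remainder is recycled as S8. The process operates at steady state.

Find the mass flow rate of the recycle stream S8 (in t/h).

1432 t/h

Ar enters only via S13 and leaves only via the purge: 684×0.418 = 0.184×(Ar in S11), and the separation unit passes all Ar, so Ar in S1 = Ar in S11 = 1553.9 t/h.
NH3 in S1: m_A = 684×0.582 + (1−0.184)·(1−0.642)·m_A, so m_A = 398.09/0.7079 = 562.37 t/h.
S11 = (1−0.642)×562.37 + 1553.9 = 1755.2 t/h.
Recycle S8 = (1−0.184)×1755.2 = 1432.2 t/h.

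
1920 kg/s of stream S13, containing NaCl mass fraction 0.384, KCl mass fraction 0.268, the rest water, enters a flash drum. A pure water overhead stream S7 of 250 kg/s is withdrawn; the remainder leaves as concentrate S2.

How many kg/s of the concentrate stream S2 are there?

1670 kg/s

Concentrate = 1920 − 250 = 1670 kg/s.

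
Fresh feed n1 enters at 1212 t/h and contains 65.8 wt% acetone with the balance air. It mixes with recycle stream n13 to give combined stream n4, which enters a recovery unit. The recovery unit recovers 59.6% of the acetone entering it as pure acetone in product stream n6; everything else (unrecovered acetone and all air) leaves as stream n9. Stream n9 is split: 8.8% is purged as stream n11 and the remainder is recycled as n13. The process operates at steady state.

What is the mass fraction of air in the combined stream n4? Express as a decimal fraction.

air enters only via n1 and leaves only via the purge: 1212×0.342 = 0.088×(air in n9), and the recovery unit passes all air, so air in n4 = air in n9 = 4710.3 t/h.
acetone in n4: m_A = 1212×0.658 + (1−0.088)·(1−0.596)·m_A, so m_A = 797.5/0.6316 = 1262.8 t/h.
n4 = 1262.8 + 4710.3 = 5973 t/h.
air fraction in n4 = 4710.3/5973 = 0.789.

0.789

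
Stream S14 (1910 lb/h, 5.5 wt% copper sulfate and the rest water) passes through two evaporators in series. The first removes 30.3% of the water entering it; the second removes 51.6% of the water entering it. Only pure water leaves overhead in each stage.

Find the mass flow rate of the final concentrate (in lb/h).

713.9 lb/h

water in feed = 1910×0.945 = 1804.9 lb/h.
After stage 1: water left = (1−0.303)×1804.9 = 1258.1; stream total = 1363.1 lb/h.
After stage 2: water left = (1−0.516)×1258.1 = 608.9; final concentrate = 713.95 lb/h.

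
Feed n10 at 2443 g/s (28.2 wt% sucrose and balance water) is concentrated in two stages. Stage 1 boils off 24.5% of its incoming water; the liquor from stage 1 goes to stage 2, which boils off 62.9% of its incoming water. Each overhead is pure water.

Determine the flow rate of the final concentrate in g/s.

water in feed = 2443×0.718 = 1754.1 g/s.
After stage 1: water left = (1−0.245)×1754.1 = 1324.3; stream total = 2013.3 g/s.
After stage 2: water left = (1−0.629)×1324.3 = 491.32; final concentrate = 1180.3 g/s.

1180 g/s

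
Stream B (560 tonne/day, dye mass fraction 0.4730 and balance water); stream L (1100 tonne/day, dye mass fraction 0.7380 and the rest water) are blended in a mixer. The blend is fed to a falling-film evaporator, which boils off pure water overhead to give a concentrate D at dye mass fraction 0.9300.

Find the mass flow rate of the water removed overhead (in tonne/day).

dye entering = 560×0.473 + 1100×0.738 = 1076.7 tonne/day.
All dye reports to D, so D = 1076.7/0.930 = 1157.7 tonne/day.
Total feed = 1660 tonne/day; overhead = 1660 − 1157.7 = 502.28 tonne/day.

502.3 tonne/day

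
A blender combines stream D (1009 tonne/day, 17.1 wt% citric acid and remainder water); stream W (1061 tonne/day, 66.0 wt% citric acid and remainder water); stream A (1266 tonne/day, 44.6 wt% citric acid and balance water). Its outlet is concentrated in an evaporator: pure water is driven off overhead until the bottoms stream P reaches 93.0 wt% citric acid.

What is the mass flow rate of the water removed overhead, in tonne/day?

1790 tonne/day

citric acid entering = 1009×0.171 + 1061×0.660 + 1266×0.446 = 1437.4 tonne/day.
All citric acid reports to P, so P = 1437.4/0.930 = 1545.6 tonne/day.
Total feed = 3336 tonne/day; overhead = 3336 − 1545.6 = 1790.4 tonne/day.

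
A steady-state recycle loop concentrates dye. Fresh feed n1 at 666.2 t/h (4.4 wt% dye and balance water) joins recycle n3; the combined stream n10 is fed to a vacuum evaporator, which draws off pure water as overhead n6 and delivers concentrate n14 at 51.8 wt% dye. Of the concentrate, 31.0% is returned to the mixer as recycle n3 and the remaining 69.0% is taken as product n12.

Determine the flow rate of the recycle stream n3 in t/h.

25.42 t/h

Overall dye balance (none leaves overhead): dye in fresh feed = dye in product, i.e. 666.2×0.044 = (1−0.310)·n14·0.518.
n14 = 29.313/(0.518×0.690) = 82.012 t/h.
Recycle n3 = 0.310×82.012 = 25.424 t/h.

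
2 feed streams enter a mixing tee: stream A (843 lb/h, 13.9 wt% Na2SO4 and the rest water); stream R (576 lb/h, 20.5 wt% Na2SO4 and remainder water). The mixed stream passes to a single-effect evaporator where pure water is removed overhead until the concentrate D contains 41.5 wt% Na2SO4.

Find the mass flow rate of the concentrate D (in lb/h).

Na2SO4 entering = 843×0.139 + 576×0.205 = 235.26 lb/h.
All Na2SO4 reports to D, so D = 235.26/0.415 = 566.88 lb/h.

566.9 lb/h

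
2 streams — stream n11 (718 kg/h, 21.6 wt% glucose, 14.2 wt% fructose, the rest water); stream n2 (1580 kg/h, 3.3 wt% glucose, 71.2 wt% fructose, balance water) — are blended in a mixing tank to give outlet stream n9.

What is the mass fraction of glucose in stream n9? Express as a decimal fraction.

0.090

Total flow out = 718 + 1580 = 2298 kg/h.
glucose in = 718×0.216 + 1580×0.033 = 207.23 kg/h.
glucose mass fraction in n9 = 207.23/2298 = 0.090.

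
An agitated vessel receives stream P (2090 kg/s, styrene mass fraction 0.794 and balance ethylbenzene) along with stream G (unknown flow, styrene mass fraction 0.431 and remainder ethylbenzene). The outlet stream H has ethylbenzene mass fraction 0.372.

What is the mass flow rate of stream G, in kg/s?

Let G be the unknown flow. Total out = 2090 + G.
ethylbenzene balance: 430.54 + 0.569·G = 0.372·(2090 + G)
(0.569 − 0.372)·G = 0.372×2090 − 430.54 = 346.94
G = 346.94 / 0.197 = 1761.1 kg/s

1761 kg/s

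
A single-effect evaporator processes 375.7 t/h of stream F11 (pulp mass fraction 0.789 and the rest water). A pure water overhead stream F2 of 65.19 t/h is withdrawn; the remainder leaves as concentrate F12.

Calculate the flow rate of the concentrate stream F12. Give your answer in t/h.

310.5 t/h

Concentrate = 375.7 − 65.19 = 310.51 t/h.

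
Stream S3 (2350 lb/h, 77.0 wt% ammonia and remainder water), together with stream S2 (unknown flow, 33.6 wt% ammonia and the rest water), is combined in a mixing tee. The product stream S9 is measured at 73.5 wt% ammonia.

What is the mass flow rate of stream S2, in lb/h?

Let S2 be the unknown flow. Total out = 2350 + S2.
ammonia balance: 1809.5 + 0.336·S2 = 0.735·(2350 + S2)
(0.336 − 0.735)·S2 = 0.735×2350 − 1809.5 = -82.25
S2 = -82.25 / -0.399 = 206.14 lb/h

206.1 lb/h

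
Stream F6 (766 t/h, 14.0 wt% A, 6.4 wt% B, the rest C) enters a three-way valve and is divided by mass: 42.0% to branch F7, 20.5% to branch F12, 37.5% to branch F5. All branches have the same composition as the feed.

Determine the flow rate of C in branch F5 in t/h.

Branch F5 total = 0.375×766 = 287.25 t/h.
C in F5 = 0.796×287.25 = 228.65 t/h.

228.7 t/h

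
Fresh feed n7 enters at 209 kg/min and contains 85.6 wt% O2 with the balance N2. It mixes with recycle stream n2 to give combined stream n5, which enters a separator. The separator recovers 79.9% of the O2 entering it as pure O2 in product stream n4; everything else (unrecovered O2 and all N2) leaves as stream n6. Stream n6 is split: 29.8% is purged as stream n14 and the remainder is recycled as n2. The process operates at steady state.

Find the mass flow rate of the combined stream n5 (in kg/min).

N2 enters only via n7 and leaves only via the purge: 209×0.144 = 0.298×(N2 in n6), and the separator passes all N2, so N2 in n5 = N2 in n6 = 100.99 kg/min.
O2 in n5: m_A = 209×0.856 + (1−0.298)·(1−0.799)·m_A, so m_A = 178.9/0.8589 = 208.29 kg/min.
n5 = 208.29 + 100.99 = 309.29 kg/min.

309.3 kg/min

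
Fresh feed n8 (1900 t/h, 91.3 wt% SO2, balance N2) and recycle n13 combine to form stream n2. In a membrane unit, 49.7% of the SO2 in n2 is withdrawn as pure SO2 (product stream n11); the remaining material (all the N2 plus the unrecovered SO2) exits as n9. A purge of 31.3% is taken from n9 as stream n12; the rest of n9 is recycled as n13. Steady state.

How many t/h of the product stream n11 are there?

1317 t/h

SO2 in n2: m_A = 1900×0.913 + (1−0.313)·(1−0.497)·m_A, so m_A = 1734.7/0.6544 = 2650.7 t/h.
Product n11 = 0.497×2650.7 = 1317.4 t/h.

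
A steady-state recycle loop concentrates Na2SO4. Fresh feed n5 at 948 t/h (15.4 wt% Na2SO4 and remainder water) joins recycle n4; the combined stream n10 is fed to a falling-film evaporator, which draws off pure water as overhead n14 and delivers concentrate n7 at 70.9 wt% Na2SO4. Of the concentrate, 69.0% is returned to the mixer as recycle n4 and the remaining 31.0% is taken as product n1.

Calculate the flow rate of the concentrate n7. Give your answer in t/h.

664.2 t/h

Overall Na2SO4 balance (none leaves overhead): Na2SO4 in fresh feed = Na2SO4 in product, i.e. 948×0.154 = (1−0.690)·n7·0.709.
n7 = 145.99/(0.709×0.310) = 664.23 t/h.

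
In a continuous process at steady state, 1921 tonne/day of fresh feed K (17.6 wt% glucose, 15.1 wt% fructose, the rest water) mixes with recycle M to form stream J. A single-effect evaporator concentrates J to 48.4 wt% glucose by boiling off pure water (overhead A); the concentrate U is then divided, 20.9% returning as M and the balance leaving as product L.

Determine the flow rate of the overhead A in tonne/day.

Overall glucose balance (none leaves overhead): glucose in fresh feed = glucose in product, i.e. 1921×0.176 = (1−0.209)·U·0.484.
U = 338.1/(0.484×0.791) = 883.12 tonne/day.
Recycle M = 0.209×883.12 = 184.57 tonne/day.
Combined feed J = 1921 + 184.57 = 2105.6 tonne/day.
Overhead A = J − U = 2105.6 − 883.12 = 1222.5 tonne/day.

1222 tonne/day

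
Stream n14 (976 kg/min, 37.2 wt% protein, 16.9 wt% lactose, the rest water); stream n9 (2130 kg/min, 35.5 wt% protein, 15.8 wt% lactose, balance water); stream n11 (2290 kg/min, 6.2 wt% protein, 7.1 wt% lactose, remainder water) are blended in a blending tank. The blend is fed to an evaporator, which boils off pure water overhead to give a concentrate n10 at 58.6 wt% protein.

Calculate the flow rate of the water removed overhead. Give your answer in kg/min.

protein entering = 976×0.372 + 2130×0.355 + 2290×0.062 = 1261.2 kg/min.
All protein reports to n10, so n10 = 1261.2/0.586 = 2152.2 kg/min.
Total feed = 5396 kg/min; overhead = 5396 − 2152.2 = 3243.8 kg/min.

3244 kg/min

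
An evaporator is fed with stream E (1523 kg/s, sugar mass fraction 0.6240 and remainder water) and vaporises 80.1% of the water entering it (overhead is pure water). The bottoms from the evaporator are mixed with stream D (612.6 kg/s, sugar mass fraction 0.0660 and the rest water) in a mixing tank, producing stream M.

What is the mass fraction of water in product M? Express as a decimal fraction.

0.4092

Vapour removed = 0.801×0.376×1523 = 458.69 kg/s; concentrate = 1064.3 kg/s.
water reaching the mixer = 113.96 (from concentrate) + 612.6×0.934 = 686.13 kg/s.
Product flow = 1064.3 + 612.6 = 1676.9 kg/s; water fraction = 0.4092.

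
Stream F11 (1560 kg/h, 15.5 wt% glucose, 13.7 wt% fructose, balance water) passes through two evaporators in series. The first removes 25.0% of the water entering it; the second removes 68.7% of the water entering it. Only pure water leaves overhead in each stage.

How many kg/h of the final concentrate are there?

water in feed = 1560×0.708 = 1104.5 kg/h.
After stage 1: water left = (1−0.250)×1104.5 = 828.36; stream total = 1283.9 kg/h.
After stage 2: water left = (1−0.687)×828.36 = 259.28; final concentrate = 714.8 kg/h.

714.8 kg/h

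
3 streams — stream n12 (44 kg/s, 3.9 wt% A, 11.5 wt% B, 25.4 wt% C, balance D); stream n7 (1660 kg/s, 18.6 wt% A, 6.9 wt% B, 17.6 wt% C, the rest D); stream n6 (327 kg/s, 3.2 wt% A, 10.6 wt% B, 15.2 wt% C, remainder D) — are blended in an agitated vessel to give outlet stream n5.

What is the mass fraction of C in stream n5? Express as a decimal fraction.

0.174

Total flow out = 44 + 1660 + 327 = 2031 kg/s.
C in = 44×0.254 + 1660×0.176 + 327×0.152 = 353.04 kg/s.
C mass fraction in n5 = 353.04/2031 = 0.174.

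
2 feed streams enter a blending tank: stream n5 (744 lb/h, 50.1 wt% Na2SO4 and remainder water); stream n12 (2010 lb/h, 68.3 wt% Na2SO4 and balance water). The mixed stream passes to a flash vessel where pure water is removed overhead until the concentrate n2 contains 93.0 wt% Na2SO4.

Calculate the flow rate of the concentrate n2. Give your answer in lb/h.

1877 lb/h

Na2SO4 entering = 744×0.501 + 2010×0.683 = 1745.6 lb/h.
All Na2SO4 reports to n2, so n2 = 1745.6/0.930 = 1877 lb/h.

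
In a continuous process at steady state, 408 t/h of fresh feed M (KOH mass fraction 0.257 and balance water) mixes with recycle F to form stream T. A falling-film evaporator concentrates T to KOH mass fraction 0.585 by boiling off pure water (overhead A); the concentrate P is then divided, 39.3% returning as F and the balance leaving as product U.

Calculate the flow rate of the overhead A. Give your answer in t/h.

Overall KOH balance (none leaves overhead): KOH in fresh feed = KOH in product, i.e. 408×0.257 = (1−0.393)·P·0.585.
P = 104.86/(0.585×0.607) = 295.29 t/h.
Recycle F = 0.393×295.29 = 116.05 t/h.
Combined feed T = 408 + 116.05 = 524.05 t/h.
Overhead A = T − P = 524.05 − 295.29 = 228.76 t/h.

228.8 t/h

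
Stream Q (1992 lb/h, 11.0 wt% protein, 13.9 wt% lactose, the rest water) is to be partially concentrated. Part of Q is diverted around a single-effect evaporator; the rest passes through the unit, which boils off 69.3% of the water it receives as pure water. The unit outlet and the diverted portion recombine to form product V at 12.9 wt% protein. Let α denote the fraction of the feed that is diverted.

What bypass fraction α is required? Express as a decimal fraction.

All 1992×0.110 = 219.12 lb/h of protein reaches V, so V = 219.12/0.129 = 1698.6 lb/h and vapour = 293.4 lb/h.
The evaporator receives (1−α)·1992 of feed at 0.751 water and removes 0.693 of that water:
0.693×0.751×(1−α)×1992 = 293.4
(1−α) = 293.4/1036.7 = 0.2830;  α = 0.7170.

0.717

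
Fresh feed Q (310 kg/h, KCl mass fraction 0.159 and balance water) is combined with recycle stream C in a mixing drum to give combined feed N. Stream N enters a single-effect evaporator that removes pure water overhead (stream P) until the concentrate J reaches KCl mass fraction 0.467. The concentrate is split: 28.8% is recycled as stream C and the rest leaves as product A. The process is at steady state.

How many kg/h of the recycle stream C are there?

42.69 kg/h

Overall KCl balance (none leaves overhead): KCl in fresh feed = KCl in product, i.e. 310×0.159 = (1−0.288)·J·0.467.
J = 49.29/(0.467×0.712) = 148.24 kg/h.
Recycle C = 0.288×148.24 = 42.693 kg/h.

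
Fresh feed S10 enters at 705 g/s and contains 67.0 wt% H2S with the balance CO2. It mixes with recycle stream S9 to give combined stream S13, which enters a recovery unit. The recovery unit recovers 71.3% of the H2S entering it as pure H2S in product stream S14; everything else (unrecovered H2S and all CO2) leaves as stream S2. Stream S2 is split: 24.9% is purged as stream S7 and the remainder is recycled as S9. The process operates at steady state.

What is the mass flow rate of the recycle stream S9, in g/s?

CO2 enters only via S10 and leaves only via the purge: 705×0.330 = 0.249×(CO2 in S2), and the recovery unit passes all CO2, so CO2 in S13 = CO2 in S2 = 934.34 g/s.
H2S in S13: m_A = 705×0.670 + (1−0.249)·(1−0.713)·m_A, so m_A = 472.35/0.7845 = 602.13 g/s.
S2 = (1−0.713)×602.13 + 934.34 = 1107.1 g/s.
Recycle S9 = (1−0.249)×1107.1 = 831.47 g/s.

831.5 g/s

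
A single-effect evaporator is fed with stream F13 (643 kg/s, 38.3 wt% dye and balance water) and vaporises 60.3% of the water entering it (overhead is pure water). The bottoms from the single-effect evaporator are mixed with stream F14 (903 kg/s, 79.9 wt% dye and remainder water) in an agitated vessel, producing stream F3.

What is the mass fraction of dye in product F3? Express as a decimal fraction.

Vapour removed = 0.603×0.617×643 = 239.23 kg/s; concentrate = 403.77 kg/s.
dye reaching the mixer = 246.27 (from concentrate) + 903×0.799 = 967.77 kg/s.
Product flow = 403.77 + 903 = 1306.8 kg/s; dye fraction = 0.7406.

0.7406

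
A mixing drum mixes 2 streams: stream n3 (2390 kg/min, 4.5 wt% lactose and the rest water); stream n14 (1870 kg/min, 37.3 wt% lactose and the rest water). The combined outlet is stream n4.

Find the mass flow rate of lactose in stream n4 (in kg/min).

805.1 kg/min

lactose out = lactose in = 2390×0.045 + 1870×0.373 = 805.06 kg/min.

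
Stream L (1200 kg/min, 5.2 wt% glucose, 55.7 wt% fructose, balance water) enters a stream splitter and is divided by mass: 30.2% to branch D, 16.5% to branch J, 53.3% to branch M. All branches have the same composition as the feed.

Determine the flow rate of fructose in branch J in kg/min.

Branch J total = 0.165×1200 = 198 kg/min.
fructose in J = 0.557×198 = 110.29 kg/min.

110.3 kg/min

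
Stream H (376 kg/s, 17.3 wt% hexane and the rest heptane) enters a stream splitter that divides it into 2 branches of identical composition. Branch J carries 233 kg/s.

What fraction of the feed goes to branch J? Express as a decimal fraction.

0.620

Fraction to J = 233/376 = 0.6197.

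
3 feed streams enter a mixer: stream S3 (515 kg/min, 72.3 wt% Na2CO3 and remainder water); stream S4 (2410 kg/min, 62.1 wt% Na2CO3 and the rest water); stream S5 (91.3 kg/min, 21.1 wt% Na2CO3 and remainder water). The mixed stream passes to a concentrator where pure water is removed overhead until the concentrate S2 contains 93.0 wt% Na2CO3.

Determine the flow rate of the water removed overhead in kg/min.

Na2CO3 entering = 515×0.723 + 2410×0.621 + 91.3×0.211 = 1888.2 kg/min.
All Na2CO3 reports to S2, so S2 = 1888.2/0.930 = 2030.3 kg/min.
Total feed = 3016.3 kg/min; overhead = 3016.3 − 2030.3 = 985.96 kg/min.

986 kg/min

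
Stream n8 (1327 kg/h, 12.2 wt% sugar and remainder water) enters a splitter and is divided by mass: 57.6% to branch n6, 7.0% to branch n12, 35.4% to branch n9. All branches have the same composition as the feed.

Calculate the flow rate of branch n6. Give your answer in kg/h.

764.4 kg/h

Branch n6 flow = 0.576×1327 = 764.35 kg/h.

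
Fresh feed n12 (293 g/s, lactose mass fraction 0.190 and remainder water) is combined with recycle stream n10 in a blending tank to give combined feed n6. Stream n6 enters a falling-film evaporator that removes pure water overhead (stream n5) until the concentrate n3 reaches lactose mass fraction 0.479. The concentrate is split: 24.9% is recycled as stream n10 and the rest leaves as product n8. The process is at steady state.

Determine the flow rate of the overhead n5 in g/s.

Overall lactose balance (none leaves overhead): lactose in fresh feed = lactose in product, i.e. 293×0.190 = (1−0.249)·n3·0.479.
n3 = 55.67/(0.479×0.751) = 154.76 g/s.
Recycle n10 = 0.249×154.76 = 38.534 g/s.
Combined feed n6 = 293 + 38.534 = 331.53 g/s.
Overhead n5 = n6 − n3 = 331.53 − 154.76 = 176.78 g/s.

176.8 g/s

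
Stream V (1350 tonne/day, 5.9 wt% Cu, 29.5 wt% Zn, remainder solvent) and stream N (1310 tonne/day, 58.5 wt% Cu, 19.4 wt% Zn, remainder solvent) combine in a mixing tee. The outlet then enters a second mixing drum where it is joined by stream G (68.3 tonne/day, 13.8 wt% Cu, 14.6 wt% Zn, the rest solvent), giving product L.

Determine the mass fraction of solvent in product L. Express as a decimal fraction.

Overall, product flow = 2728.3 tonne/day.
solvent in = 1350×0.646 + 1310×0.221 + 68.3×0.716 = 1210.5 tonne/day.
solvent fraction in L = 0.444.

0.444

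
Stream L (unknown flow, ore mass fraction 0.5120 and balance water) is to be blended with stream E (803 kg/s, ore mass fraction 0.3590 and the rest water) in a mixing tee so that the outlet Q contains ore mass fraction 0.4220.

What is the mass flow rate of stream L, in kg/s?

Let L be the unknown flow. Total out = 803 + L.
ore balance: 288.28 + 0.512·L = 0.422·(803 + L)
(0.512 − 0.422)·L = 0.422×803 − 288.28 = 50.589
L = 50.589 / 0.090 = 562.1 kg/s

562.1 kg/s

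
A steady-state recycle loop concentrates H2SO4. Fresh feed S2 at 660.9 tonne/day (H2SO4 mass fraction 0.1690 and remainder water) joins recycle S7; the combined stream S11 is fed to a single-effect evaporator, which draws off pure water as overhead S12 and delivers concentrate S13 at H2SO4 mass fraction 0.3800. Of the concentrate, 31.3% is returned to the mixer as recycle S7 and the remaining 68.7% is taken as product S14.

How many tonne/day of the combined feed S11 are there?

794.8 tonne/day

Overall H2SO4 balance (none leaves overhead): H2SO4 in fresh feed = H2SO4 in product, i.e. 660.9×0.169 = (1−0.313)·S13·0.380.
S13 = 111.69/(0.380×0.687) = 427.84 tonne/day.
Recycle S7 = 0.313×427.84 = 133.91 tonne/day.
Combined feed S11 = 660.9 + 133.91 = 794.81 tonne/day.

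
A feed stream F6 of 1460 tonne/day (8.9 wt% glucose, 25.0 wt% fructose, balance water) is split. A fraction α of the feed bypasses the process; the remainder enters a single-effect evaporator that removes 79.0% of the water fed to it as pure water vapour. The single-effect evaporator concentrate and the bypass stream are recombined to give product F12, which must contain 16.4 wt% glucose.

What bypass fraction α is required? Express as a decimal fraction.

0.124

All 1460×0.089 = 129.94 tonne/day of glucose reaches F12, so F12 = 129.94/0.164 = 792.32 tonne/day and vapour = 667.68 tonne/day.
The evaporator receives (1−α)·1460 of feed at 0.661 water and removes 0.790 of that water:
0.790×0.661×(1−α)×1460 = 667.68
(1−α) = 667.68/762.4 = 0.8758;  α = 0.1242.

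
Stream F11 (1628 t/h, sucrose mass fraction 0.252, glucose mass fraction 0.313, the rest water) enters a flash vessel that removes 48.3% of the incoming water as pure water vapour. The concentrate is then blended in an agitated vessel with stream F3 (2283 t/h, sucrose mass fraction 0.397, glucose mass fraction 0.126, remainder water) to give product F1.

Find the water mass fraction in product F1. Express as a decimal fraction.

0.408

Vapour removed = 0.483×0.435×1628 = 342.05 t/h; concentrate = 1285.9 t/h.
water reaching the mixer = 366.13 (from concentrate) + 2283×0.477 = 1455.1 t/h.
Product flow = 1285.9 + 2283 = 3568.9 t/h; water fraction = 0.408.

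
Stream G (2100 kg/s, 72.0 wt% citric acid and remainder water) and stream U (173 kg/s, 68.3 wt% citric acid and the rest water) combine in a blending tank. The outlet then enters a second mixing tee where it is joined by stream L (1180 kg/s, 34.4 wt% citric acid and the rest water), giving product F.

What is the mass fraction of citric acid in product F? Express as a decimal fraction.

0.5897

Overall, product flow = 3453 kg/s.
citric acid in = 2100×0.720 + 173×0.683 + 1180×0.344 = 2036.1 kg/s.
citric acid fraction in F = 0.5897.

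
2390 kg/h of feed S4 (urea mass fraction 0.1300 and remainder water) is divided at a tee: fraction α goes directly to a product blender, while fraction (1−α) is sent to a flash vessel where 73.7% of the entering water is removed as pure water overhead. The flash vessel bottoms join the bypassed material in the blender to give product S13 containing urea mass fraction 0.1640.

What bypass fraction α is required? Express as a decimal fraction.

All 2390×0.130 = 310.7 kg/h of urea reaches S13, so S13 = 310.7/0.164 = 1894.5 kg/h and vapour = 495.49 kg/h.
The evaporator receives (1−α)·2390 of feed at 0.870 water and removes 0.737 of that water:
0.737×0.870×(1−α)×2390 = 495.49
(1−α) = 495.49/1532.4 = 0.3233;  α = 0.6767.

0.677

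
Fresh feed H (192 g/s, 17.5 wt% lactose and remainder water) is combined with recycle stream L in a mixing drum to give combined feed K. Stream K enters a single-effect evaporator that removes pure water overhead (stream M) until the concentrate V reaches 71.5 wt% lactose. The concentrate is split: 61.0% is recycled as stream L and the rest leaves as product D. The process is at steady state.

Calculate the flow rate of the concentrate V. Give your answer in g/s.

Overall lactose balance (none leaves overhead): lactose in fresh feed = lactose in product, i.e. 192×0.175 = (1−0.610)·V·0.715.
V = 33.6/(0.715×0.390) = 120.49 g/s.

120.5 g/s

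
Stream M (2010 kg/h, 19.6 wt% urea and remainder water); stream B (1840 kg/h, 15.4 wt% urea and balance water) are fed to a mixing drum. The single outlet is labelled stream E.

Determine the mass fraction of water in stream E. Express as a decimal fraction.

0.824

Total flow out = 2010 + 1840 = 3850 kg/h.
water in = 2010×0.804 + 1840×0.846 = 3172.7 kg/h.
water mass fraction in E = 3172.7/3850 = 0.824.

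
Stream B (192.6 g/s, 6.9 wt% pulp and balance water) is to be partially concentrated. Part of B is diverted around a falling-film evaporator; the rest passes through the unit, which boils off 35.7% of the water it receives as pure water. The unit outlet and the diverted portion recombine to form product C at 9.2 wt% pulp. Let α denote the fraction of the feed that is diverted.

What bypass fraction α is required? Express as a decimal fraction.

0.248

All 192.6×0.069 = 13.289 g/s of pulp reaches C, so C = 13.289/0.092 = 144.45 g/s and vapour = 48.15 g/s.
The evaporator receives (1−α)·192.6 of feed at 0.931 water and removes 0.357 of that water:
0.357×0.931×(1−α)×192.6 = 48.15
(1−α) = 48.15/64.014 = 0.7522;  α = 0.2478.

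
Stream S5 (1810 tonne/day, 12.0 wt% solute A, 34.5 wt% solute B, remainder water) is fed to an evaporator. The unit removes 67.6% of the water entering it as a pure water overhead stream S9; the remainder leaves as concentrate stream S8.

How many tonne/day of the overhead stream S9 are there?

654.6 tonne/day

water entering = 1810×0.535 = 968.35 tonne/day; overhead removed = 0.676×968.35 = 654.6 tonne/day.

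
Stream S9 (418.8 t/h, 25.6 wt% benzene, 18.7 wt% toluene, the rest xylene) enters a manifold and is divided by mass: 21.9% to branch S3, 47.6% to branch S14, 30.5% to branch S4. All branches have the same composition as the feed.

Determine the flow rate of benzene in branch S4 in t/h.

Branch S4 total = 0.305×418.8 = 127.73 t/h.
benzene in S4 = 0.256×127.73 = 32.7 t/h.

32.7 t/h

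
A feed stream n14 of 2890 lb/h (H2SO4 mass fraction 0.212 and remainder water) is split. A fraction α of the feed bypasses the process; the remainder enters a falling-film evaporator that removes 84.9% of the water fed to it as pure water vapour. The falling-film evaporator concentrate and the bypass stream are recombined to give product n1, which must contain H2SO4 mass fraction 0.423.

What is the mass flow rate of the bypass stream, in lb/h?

735.2 lb/h

All 2890×0.212 = 612.68 lb/h of H2SO4 reaches n1, so n1 = 612.68/0.423 = 1448.4 lb/h and vapour = 1441.6 lb/h.
The evaporator receives (1−α)·2890 of feed at 0.788 water and removes 0.849 of that water:
0.849×0.788×(1−α)×2890 = 1441.6
(1−α) = 1441.6/1933.4 = 0.7456;  α = 0.2544.
Bypass flow = 0.2544×2890 = 735.2 lb/h.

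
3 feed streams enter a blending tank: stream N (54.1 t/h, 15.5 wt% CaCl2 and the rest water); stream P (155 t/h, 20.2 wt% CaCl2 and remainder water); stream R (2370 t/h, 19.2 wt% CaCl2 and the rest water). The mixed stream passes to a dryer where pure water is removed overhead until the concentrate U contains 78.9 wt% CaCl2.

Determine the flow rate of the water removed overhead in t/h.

CaCl2 entering = 54.1×0.155 + 155×0.202 + 2370×0.192 = 494.74 t/h.
All CaCl2 reports to U, so U = 494.74/0.789 = 627.04 t/h.
Total feed = 2579.1 t/h; overhead = 2579.1 − 627.04 = 1952.1 t/h.

1952 t/h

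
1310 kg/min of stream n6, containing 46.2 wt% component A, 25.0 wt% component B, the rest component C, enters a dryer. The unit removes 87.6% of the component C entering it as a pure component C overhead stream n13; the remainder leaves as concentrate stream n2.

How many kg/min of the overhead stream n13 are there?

330.5 kg/min

component C entering = 1310×0.288 = 377.28 kg/min; overhead removed = 0.876×377.28 = 330.5 kg/min.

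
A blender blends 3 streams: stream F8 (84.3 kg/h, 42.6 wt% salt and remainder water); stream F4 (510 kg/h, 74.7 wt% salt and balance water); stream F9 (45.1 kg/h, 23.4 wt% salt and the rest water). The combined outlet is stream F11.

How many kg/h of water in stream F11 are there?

212 kg/h

water out = water in = 84.3×0.574 + 510×0.253 + 45.1×0.766 = 211.96 kg/h.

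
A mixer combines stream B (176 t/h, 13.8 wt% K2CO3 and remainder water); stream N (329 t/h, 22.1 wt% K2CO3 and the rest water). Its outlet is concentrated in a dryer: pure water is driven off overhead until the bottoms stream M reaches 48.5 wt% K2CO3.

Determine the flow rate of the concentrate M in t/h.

K2CO3 entering = 176×0.138 + 329×0.221 = 96.997 t/h.
All K2CO3 reports to M, so M = 96.997/0.485 = 199.99 t/h.

200 t/h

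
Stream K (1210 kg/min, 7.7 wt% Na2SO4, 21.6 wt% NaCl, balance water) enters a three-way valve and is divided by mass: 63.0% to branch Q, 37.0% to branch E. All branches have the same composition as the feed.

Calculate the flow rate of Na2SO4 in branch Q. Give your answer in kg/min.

Branch Q total = 0.630×1210 = 762.3 kg/min.
Na2SO4 in Q = 0.077×762.3 = 58.697 kg/min.

58.7 kg/min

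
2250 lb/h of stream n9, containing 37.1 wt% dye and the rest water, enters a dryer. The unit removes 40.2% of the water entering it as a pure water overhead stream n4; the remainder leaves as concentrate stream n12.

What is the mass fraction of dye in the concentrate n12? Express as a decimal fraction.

dye is not removed: 2250×0.371 = 834.75 lb/h of dye enters n12.
water entering = 2250×0.629 = 1415.2 lb/h; overhead removed = 0.402×1415.2 = 568.93 lb/h.
Concentrate = 2250 − 568.93 = 1681.1 lb/h.
Mass fraction = 834.75/1681.1 = 0.4966.

0.4966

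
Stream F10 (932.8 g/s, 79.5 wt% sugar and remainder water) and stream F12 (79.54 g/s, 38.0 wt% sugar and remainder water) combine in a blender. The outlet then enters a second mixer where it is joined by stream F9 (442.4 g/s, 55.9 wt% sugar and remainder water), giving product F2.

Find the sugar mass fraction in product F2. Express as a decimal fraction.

0.701

Overall, product flow = 1454.7 g/s.
sugar in = 932.8×0.795 + 79.54×0.380 + 442.4×0.559 = 1019.1 g/s.
sugar fraction in F2 = 0.701.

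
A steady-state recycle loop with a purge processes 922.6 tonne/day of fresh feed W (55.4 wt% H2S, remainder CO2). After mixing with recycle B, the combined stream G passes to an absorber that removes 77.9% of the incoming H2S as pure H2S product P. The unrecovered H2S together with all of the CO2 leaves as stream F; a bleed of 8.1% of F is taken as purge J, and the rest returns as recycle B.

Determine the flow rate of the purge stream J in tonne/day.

CO2 enters only via W and leaves only via the purge: 922.6×0.446 = 0.081×(CO2 in F), and the absorber passes all CO2, so CO2 in G = CO2 in F = 5080 tonne/day.
H2S in G: m_A = 922.6×0.554 + (1−0.081)·(1−0.779)·m_A, so m_A = 511.12/0.7969 = 641.39 tonne/day.
F = (1−0.779)×641.39 + 5080 = 5221.7 tonne/day.
Purge J = 0.081×5221.7 = 422.96 tonne/day.

423 tonne/day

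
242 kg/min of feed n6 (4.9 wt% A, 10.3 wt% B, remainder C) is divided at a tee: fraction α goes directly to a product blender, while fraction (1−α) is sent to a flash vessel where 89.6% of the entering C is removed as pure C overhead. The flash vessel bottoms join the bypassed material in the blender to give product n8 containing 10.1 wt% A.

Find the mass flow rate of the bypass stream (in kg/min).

78.02 kg/min

All 242×0.049 = 11.858 kg/min of A reaches n8, so n8 = 11.858/0.101 = 117.41 kg/min and vapour = 124.59 kg/min.
The evaporator receives (1−α)·242 of feed at 0.848 C and removes 0.896 of that C:
0.896×0.848×(1−α)×242 = 124.59
(1−α) = 124.59/183.87 = 0.6776;  α = 0.3224.
Bypass flow = 0.3224×242 = 78.019 kg/min.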